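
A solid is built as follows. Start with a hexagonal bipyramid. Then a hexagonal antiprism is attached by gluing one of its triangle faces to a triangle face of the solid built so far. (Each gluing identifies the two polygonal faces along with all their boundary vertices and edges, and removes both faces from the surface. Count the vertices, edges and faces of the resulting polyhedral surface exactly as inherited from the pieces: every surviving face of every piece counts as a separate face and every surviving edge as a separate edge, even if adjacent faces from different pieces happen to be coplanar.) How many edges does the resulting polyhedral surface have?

A hexagonal bipyramid: V=8, E=18, F=12.
Attach a hexagonal antiprism (V=12, E=24, F=14) along a 3-gon: merge 3 vertices and 3 edges, delete both glued faces → V=17, E=39, F=24.
Check: V − E + F = 17 − 39 + 24 = 2.

39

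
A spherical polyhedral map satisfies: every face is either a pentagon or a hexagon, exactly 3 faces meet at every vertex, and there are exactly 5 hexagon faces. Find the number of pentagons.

Let x be the number of pentagons; then F = 5 + x.
Edge–face incidences: 2E = 6·5 + 5·x = 30 + 5x.
Every vertex has degree 3, so 3V = 2E.
Euler: V − E + F = 2 ⇒ (2E)/3 − E + (5 + x) = 2.
Multiply by 6: 2·(2E) − 3·(2E) + 6·(5 + x) = 12, i.e. 30 + 6x − (30 + 5x) = 12.
Collecting terms: x = 12.
Then 2E = 30 + 5·12 = 90, so E = 45, V = 2E/3 = 30, F = 5 + 12 = 17.

12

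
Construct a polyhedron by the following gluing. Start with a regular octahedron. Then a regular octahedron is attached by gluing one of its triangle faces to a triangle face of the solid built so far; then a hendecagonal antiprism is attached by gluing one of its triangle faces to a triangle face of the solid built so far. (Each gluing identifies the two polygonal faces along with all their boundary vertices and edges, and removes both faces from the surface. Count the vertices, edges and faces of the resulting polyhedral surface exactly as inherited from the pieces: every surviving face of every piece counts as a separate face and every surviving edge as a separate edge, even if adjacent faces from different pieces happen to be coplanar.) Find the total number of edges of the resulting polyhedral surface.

A regular octahedron: V=6, E=12, F=8.
Attach a regular octahedron (V=6, E=12, F=8) along a 3-gon: merge 3 vertices and 3 edges, delete both glued faces → V=9, E=21, F=14.
Attach a hendecagonal antiprism (V=22, E=44, F=24) along a 3-gon: merge 3 vertices and 3 edges, delete both glued faces → V=28, E=62, F=36.
Check: V − E + F = 28 − 62 + 36 = 2.

62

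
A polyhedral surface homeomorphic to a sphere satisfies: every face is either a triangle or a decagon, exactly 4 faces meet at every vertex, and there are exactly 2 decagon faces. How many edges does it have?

40

Let x be the number of triangles; then F = 2 + x.
Edge–face incidences: 2E = 10·2 + 3·x = 20 + 3x.
Every vertex has degree 4, so 4V = 2E.
Euler: V − E + F = 2 ⇒ (2E)/4 − E + (2 + x) = 2.
Multiply by 8: 2·(2E) − 4·(2E) + 8·(2 + x) = 16, i.e. 16 + 8x − 2·(20 + 3x) = 16.
Collecting terms: 2x − 24 = 16, so 2x = 40, so x = 20.
Then 2E = 20 + 3·20 = 80, so E = 40, V = 2E/4 = 20, F = 2 + 20 = 22.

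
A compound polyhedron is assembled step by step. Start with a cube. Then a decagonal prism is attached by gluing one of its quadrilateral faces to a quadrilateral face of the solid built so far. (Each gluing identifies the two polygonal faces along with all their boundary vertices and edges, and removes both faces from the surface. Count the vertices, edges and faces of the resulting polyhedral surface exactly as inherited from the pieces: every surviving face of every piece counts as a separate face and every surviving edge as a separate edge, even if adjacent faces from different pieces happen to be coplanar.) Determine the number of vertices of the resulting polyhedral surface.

A cube: V=8, E=12, F=6.
Attach a decagonal prism (V=20, E=30, F=12) along a 4-gon: merge 4 vertices and 4 edges, delete both glued faces → V=24, E=38, F=16.
Check: V − E + F = 24 − 38 + 16 = 2.

24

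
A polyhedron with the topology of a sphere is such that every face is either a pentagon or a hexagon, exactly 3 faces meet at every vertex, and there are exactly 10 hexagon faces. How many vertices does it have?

Let x be the number of pentagons; then F = 10 + x.
Edge–face incidences: 2E = 6·10 + 5·x = 60 + 5x.
Every vertex has degree 3, so 3V = 2E.
Euler: V − E + F = 2 ⇒ (2E)/3 − E + (10 + x) = 2.
Multiply by 6: 2·(2E) − 3·(2E) + 6·(10 + x) = 12, i.e. 60 + 6x − (60 + 5x) = 12.
Collecting terms: x = 12.
Then 2E = 60 + 5·12 = 120, so E = 60, V = 2E/3 = 40, F = 10 + 12 = 22.

40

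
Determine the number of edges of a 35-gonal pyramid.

70

A pyramid on an n-gon base has one n-gon and n triangles: V = 35 + 1 = 36, E = 2·35 = 70, F = 35 + 1 = 36.
Check: V − E + F = 36 − 70 + 36 = 2.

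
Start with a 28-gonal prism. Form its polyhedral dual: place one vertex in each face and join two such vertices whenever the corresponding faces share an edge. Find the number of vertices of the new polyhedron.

The base solid has V = 56, E = 84, F = 30.
The dual swaps V and F and preserves E: V′ = F = 30, E′ = E = 84, F′ = V = 56.

30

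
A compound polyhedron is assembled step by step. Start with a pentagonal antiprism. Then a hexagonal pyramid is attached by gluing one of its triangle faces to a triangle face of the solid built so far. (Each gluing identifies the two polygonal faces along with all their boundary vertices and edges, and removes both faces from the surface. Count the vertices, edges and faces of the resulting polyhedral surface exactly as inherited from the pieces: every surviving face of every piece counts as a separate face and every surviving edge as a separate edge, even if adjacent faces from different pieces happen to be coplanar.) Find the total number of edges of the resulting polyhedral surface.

29

A pentagonal antiprism: V=10, E=20, F=12.
Attach a hexagonal pyramid (V=7, E=12, F=7) along a 3-gon: merge 3 vertices and 3 edges, delete both glued faces → V=14, E=29, F=17.
Check: V − E + F = 14 − 29 + 17 = 2.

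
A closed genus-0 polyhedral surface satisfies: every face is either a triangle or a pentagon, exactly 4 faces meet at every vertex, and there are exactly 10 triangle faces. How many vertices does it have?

Let x be the number of pentagons; then F = 10 + x.
Edge–face incidences: 2E = 3·10 + 5·x = 30 + 5x.
Every vertex has degree 4, so 4V = 2E.
Euler: V − E + F = 2 ⇒ (2E)/4 − E + (10 + x) = 2.
Multiply by 8: 2·(2E) − 4·(2E) + 8·(10 + x) = 16, i.e. 80 + 8x − 2·(30 + 5x) = 16.
Collecting terms: −2x + 20 = 16, so −2x = −4, so x = 2.
Then 2E = 30 + 5·2 = 40, so E = 20, V = 2E/4 = 10, F = 10 + 2 = 12.

10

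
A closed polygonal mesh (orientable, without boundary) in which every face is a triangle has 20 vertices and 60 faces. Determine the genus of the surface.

Every face is a triangle, so 2E = 3·60 = 180, giving E = 90.
χ = V − E + F = 20 − 90 + 60 = -10.
For a closed orientable surface χ = 2 − 2g, so g = (2 − (-10))/2 = 6.

6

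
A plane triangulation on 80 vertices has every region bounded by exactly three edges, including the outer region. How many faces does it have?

In a plane triangulation 3F = 2E and V − E + F = 2, so F = 2V − 4 = 2·80 − 4 = 156.

156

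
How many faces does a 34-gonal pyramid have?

A pyramid on an n-gon base has one n-gon and n triangles: V = 34 + 1 = 35, E = 2·34 = 68, F = 34 + 1 = 35.

35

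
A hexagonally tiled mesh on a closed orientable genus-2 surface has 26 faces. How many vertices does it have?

χ = 2 − 2·2 = -2, and every face is a hexagon so 6F = 2E.
E = 6·26/2 = 78. Then V = -2 + E − F = -2 + 78 − 26 = 50.

50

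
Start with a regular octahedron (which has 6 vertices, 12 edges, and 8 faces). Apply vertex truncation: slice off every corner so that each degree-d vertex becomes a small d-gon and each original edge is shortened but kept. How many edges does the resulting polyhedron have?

36

Truncation replaces each original edge-end by a new vertex, so V′ = 2E = 24.
Each original edge survives, and each old vertex of degree d contributes d new edges; summing degrees gives Σd = 2E, so E′ = E + 2E = 3E = 36.
Each original face survives and each original vertex becomes one new face: F′ = F + V = 14.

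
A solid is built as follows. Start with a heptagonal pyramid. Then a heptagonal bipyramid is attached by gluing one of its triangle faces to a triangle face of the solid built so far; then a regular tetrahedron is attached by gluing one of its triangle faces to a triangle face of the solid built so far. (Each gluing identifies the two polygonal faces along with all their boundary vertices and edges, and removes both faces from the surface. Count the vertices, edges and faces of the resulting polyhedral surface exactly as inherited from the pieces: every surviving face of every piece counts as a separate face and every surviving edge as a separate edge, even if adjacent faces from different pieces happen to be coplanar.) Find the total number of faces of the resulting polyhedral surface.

22

A heptagonal pyramid: V=8, E=14, F=8.
Attach a heptagonal bipyramid (V=9, E=21, F=14) along a 3-gon: merge 3 vertices and 3 edges, delete both glued faces → V=14, E=32, F=20.
Attach a regular tetrahedron (V=4, E=6, F=4) along a 3-gon: merge 3 vertices and 3 edges, delete both glued faces → V=15, E=35, F=22.
Check: V − E + F = 15 − 35 + 22 = 2.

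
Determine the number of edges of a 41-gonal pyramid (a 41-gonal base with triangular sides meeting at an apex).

A pyramid on an n-gon base has one n-gon and n triangles: V = 41 + 1 = 42, E = 2·41 = 82, F = 41 + 1 = 42.

82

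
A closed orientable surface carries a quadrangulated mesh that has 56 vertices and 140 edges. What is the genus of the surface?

8

Every face is a square and each edge borders two faces, so 4F = 2·140, giving F = 70.
χ = V − E + F = 56 − 140 + 70 = -14.
For a closed orientable surface χ = 2 − 2g, so g = (2 − (-14))/2 = 8.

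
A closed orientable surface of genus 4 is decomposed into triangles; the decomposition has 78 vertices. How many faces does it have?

χ = 2 − 2·4 = -6, and every face is a triangle so 3F = 2E.
V − E + F = -6 with E = 3F/2 gives 78 − (3/2 − 1)·F = -6, so F = 168 and E = 252.

168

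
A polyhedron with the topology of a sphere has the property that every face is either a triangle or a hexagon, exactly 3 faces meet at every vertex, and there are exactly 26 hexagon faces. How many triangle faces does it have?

4

Let x be the number of triangles; then F = 26 + x.
Edge–face incidences: 2E = 6·26 + 3·x = 156 + 3x.
Every vertex has degree 3, so 3V = 2E.
Euler: V − E + F = 2 ⇒ (2E)/3 − E + (26 + x) = 2.
Multiply by 6: 2·(2E) − 3·(2E) + 6·(26 + x) = 12, i.e. 156 + 6x − (156 + 3x) = 12.
Collecting terms: 3x = 12, so x = 4.
Then 2E = 156 + 3·4 = 168, so E = 84, V = 2E/3 = 56, F = 26 + 4 = 30.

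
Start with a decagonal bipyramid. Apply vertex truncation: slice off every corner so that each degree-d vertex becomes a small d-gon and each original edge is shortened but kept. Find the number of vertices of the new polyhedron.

60

The base solid has V = 12, E = 30, F = 20.
Truncation replaces each original edge-end by a new vertex, so V′ = 2E = 60.
Each original edge survives, and each old vertex of degree d contributes d new edges; summing degrees gives Σd = 2E, so E′ = E + 2E = 3E = 90.
Each original face survives and each original vertex becomes one new face: F′ = F + V = 32.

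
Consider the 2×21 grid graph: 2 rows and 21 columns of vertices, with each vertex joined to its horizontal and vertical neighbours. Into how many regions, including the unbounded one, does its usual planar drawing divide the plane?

21

The grid has V = 2·21 = 42 vertices and E = 2·20 + 21·1 = 61 edges.
F = 2 − V + E = 2 − 42 + 61 = 21.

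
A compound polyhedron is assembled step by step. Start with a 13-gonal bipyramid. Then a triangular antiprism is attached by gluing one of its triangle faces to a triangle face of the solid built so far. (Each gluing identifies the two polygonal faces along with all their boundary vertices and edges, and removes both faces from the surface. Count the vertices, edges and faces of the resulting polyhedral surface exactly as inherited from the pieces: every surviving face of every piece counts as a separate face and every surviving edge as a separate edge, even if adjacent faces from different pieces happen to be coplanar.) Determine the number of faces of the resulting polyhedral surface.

A 13-gonal bipyramid: V=15, E=39, F=26.
Attach a triangular antiprism (V=6, E=12, F=8) along a 3-gon: merge 3 vertices and 3 edges, delete both glued faces → V=18, E=48, F=32.
Check: V − E + F = 18 − 48 + 32 = 2.

32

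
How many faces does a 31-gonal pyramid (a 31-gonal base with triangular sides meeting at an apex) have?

A pyramid on an n-gon base has one n-gon and n triangles: V = 31 + 1 = 32, E = 2·31 = 62, F = 31 + 1 = 32.

32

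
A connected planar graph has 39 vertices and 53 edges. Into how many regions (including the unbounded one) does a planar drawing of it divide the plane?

Euler's formula for a connected plane graph: V − E + F = 2, so F = 2 − 39 + 53 = 16.

16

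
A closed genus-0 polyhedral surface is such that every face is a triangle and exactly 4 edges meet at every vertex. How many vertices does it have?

6

Each face has 3 edges and each edge borders two faces, so 2E = 3F.
Each vertex has degree 4, so 4V = 2E and hence V = 3F/4.
Euler: V − E + F = 2 ⇒ (3F/4) − (3F/2) + F = 2.
Multiply by 8: (6 − 12 + 8)F = 16, i.e. 2F = 16.
So F = 8, E = 3·8/2 = 12, V = 3·8/4 = 6.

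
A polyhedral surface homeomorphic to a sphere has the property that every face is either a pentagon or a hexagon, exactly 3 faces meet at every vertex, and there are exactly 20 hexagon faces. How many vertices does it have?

60

Let x be the number of pentagons; then F = 20 + x.
Edge–face incidences: 2E = 6·20 + 5·x = 120 + 5x.
Every vertex has degree 3, so 3V = 2E.
Euler: V − E + F = 2 ⇒ (2E)/3 − E + (20 + x) = 2.
Multiply by 6: 2·(2E) − 3·(2E) + 6·(20 + x) = 12, i.e. 120 + 6x − (120 + 5x) = 12.
Collecting terms: x = 12.
Then 2E = 120 + 5·12 = 180, so E = 90, V = 2E/3 = 60, F = 20 + 12 = 32.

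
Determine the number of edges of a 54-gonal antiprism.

216

An antiprism on an n-gon has two n-gon caps and 2n triangles: V = 2·54 = 108, E = 4·54 = 216, F = 2·54 + 2 = 110.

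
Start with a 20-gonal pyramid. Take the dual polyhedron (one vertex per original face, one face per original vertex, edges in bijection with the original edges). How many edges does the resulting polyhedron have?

40

The base solid has V = 21, E = 40, F = 21.
The dual swaps V and F and preserves E: V′ = F = 21, E′ = E = 40, F′ = V = 21.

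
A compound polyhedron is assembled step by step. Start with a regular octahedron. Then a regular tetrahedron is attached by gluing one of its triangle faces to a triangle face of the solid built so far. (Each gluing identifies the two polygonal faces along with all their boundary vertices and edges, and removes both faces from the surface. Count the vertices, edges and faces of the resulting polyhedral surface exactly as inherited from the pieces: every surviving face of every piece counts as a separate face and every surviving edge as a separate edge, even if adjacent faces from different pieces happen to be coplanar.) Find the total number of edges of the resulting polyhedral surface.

15

A regular octahedron: V=6, E=12, F=8.
Attach a regular tetrahedron (V=4, E=6, F=4) along a 3-gon: merge 3 vertices and 3 edges, delete both glued faces → V=7, E=15, F=10.
Check: V − E + F = 7 − 15 + 10 = 2.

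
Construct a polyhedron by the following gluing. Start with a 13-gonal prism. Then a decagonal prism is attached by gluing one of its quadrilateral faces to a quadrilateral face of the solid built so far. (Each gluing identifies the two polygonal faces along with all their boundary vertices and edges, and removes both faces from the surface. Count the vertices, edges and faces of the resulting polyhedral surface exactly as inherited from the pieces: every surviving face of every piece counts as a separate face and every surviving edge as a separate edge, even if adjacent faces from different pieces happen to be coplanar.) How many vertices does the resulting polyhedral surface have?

A 13-gonal prism: V=26, E=39, F=15.
Attach a decagonal prism (V=20, E=30, F=12) along a 4-gon: merge 4 vertices and 4 edges, delete both glued faces → V=42, E=65, F=25.
Check: V − E + F = 42 − 65 + 25 = 2.

42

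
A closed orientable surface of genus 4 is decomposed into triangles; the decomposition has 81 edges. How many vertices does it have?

21

χ = 2 − 2·4 = -6, and every face is a triangle so 3F = 2E.
F = 2E/3 = 54. Then V = -6 + E − F = -6 + 81 − 54 = 21.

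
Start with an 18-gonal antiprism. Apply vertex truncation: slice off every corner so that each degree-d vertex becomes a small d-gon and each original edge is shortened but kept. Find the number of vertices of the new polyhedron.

144

The base solid has V = 36, E = 72, F = 38.
Truncation replaces each original edge-end by a new vertex, so V′ = 2E = 144.
Each original edge survives, and each old vertex of degree d contributes d new edges; summing degrees gives Σd = 2E, so E′ = E + 2E = 3E = 216.
Each original face survives and each original vertex becomes one new face: F′ = F + V = 74.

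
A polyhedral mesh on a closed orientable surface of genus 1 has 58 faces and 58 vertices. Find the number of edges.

For a closed orientable surface of genus 1, χ = 2 − 2·1 = 0.
E = V + F − (0) = 58 + 58 − (0) = 116.

116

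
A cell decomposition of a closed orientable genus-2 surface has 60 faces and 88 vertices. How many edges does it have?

For a closed orientable surface of genus 2, χ = 2 − 2·2 = -2.
E = V + F − (-2) = 88 + 60 − (-2) = 150.

150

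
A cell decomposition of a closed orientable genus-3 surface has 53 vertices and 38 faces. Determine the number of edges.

95

For a closed orientable surface of genus 3, χ = 2 − 2·3 = -4.
E = V + F − (-4) = 53 + 38 − (-4) = 95.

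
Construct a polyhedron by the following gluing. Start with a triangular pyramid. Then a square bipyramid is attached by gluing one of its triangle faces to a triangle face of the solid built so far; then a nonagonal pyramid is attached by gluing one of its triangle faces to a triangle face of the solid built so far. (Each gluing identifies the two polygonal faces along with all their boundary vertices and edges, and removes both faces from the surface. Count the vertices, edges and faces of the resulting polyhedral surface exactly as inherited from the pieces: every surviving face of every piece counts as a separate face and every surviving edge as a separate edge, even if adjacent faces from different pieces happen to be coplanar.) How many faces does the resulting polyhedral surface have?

A triangular pyramid: V=4, E=6, F=4.
Attach a square bipyramid (V=6, E=12, F=8) along a 3-gon: merge 3 vertices and 3 edges, delete both glued faces → V=7, E=15, F=10.
Attach a nonagonal pyramid (V=10, E=18, F=10) along a 3-gon: merge 3 vertices and 3 edges, delete both glued faces → V=14, E=30, F=18.
Check: V − E + F = 14 − 30 + 18 = 2.

18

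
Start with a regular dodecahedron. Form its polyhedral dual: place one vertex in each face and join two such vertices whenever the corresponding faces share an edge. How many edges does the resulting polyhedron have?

30

The base solid has V = 20, E = 30, F = 12.
The dual swaps V and F and preserves E: V′ = F = 12, E′ = E = 30, F′ = V = 20.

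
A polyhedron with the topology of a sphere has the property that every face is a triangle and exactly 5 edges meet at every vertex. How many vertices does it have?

Each face has 3 edges and each edge borders two faces, so 2E = 3F.
Each vertex has degree 5, so 5V = 2E and hence V = 3F/5.
Euler: V − E + F = 2 ⇒ (3F/5) − (3F/2) + F = 2.
Multiply by 10: (6 − 15 + 10)F = 20, i.e. 1F = 20.
So F = 20, E = 3·20/2 = 30, V = 3·20/5 = 12.

12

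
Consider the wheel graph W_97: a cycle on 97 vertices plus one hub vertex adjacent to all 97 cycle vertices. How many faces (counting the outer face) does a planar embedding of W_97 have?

W_97 has V = 97 + 1 = 98 vertices and E = 2·97 = 194 edges.
By Euler's formula F = 2 − V + E = 2 − 98 + 194 = 98.

98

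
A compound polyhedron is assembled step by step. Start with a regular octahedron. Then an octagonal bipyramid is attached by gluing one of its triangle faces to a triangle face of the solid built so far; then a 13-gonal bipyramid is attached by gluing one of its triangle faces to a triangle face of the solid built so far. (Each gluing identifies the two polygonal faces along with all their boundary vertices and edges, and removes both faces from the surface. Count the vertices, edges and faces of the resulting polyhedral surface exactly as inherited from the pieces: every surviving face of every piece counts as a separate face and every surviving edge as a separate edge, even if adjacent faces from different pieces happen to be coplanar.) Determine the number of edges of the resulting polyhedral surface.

A regular octahedron: V=6, E=12, F=8.
Attach an octagonal bipyramid (V=10, E=24, F=16) along a 3-gon: merge 3 vertices and 3 edges, delete both glued faces → V=13, E=33, F=22.
Attach a 13-gonal bipyramid (V=15, E=39, F=26) along a 3-gon: merge 3 vertices and 3 edges, delete both glued faces → V=25, E=69, F=46.
Check: V − E + F = 25 − 69 + 46 = 2.

69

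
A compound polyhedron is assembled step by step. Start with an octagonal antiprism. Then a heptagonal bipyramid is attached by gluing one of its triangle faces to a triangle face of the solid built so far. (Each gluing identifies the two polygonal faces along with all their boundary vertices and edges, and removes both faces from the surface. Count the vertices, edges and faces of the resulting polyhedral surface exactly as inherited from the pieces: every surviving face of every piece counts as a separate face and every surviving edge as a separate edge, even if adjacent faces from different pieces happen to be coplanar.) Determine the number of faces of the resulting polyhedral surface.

30

An octagonal antiprism: V=16, E=32, F=18.
Attach a heptagonal bipyramid (V=9, E=21, F=14) along a 3-gon: merge 3 vertices and 3 edges, delete both glued faces → V=22, E=50, F=30.
Check: V − E + F = 22 − 50 + 30 = 2.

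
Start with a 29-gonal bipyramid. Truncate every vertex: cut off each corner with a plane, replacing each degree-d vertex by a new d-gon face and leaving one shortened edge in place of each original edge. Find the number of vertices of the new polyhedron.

174

The base solid has V = 31, E = 87, F = 58.
Truncation replaces each original edge-end by a new vertex, so V′ = 2E = 174.
Each original edge survives, and each old vertex of degree d contributes d new edges; summing degrees gives Σd = 2E, so E′ = E + 2E = 3E = 261.
Each original face survives and each original vertex becomes one new face: F′ = F + V = 89.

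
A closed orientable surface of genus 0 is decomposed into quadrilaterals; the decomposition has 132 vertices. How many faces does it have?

130

χ = 2 − 2·0 = 2, and every face is a square so 4F = 2E.
V − E + F = 2 with E = 4F/2 gives 132 − (4/2 − 1)·F = 2, so F = 130 and E = 260.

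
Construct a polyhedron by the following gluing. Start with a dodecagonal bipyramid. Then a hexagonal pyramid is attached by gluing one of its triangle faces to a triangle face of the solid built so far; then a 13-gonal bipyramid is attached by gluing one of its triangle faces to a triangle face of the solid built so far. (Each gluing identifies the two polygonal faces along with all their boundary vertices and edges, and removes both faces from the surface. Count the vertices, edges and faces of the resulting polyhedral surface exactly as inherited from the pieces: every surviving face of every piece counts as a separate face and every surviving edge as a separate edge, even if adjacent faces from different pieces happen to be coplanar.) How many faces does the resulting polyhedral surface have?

53

A dodecagonal bipyramid: V=14, E=36, F=24.
Attach a hexagonal pyramid (V=7, E=12, F=7) along a 3-gon: merge 3 vertices and 3 edges, delete both glued faces → V=18, E=45, F=29.
Attach a 13-gonal bipyramid (V=15, E=39, F=26) along a 3-gon: merge 3 vertices and 3 edges, delete both glued faces → V=30, E=81, F=53.
Check: V − E + F = 30 − 81 + 53 = 2.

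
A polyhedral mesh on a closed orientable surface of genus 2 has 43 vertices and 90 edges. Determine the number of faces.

For a closed orientable surface of genus 2, χ = 2 − 2·2 = -2.
F = -2 − V + E = -2 − 43 + 90 = 45.

45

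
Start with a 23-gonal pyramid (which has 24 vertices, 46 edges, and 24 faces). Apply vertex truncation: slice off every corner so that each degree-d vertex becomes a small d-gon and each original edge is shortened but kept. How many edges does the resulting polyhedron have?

Truncation replaces each original edge-end by a new vertex, so V′ = 2E = 92.
Each original edge survives, and each old vertex of degree d contributes d new edges; summing degrees gives Σd = 2E, so E′ = E + 2E = 3E = 138.
Each original face survives and each original vertex becomes one new face: F′ = F + V = 48.

138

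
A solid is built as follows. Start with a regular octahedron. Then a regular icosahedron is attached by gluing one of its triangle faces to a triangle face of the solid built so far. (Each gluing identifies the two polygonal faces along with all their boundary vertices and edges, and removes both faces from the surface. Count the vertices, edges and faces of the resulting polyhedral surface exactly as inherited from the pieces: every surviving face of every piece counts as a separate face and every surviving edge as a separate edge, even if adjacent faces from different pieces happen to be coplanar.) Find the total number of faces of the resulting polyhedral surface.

26

A regular octahedron: V=6, E=12, F=8.
Attach a regular icosahedron (V=12, E=30, F=20) along a 3-gon: merge 3 vertices and 3 edges, delete both glued faces → V=15, E=39, F=26.
Check: V − E + F = 15 − 39 + 26 = 2.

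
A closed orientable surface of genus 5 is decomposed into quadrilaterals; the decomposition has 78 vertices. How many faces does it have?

χ = 2 − 2·5 = -8, and every face is a square so 4F = 2E.
V − E + F = -8 with E = 4F/2 gives 78 − (4/2 − 1)·F = -8, so F = 86 and E = 172.

86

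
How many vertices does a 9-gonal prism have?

A prism on an n-gon has two n-gon bases and n rectangular sides: V = 2·9 = 18, E = 3·9 = 27, F = 9 + 2 = 11.

18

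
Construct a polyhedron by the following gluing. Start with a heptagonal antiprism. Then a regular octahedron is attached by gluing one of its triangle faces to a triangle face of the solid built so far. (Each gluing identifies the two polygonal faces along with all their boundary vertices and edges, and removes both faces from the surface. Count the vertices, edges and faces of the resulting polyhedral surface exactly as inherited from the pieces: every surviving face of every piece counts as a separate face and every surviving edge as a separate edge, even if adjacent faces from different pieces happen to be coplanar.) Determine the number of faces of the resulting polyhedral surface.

22

A heptagonal antiprism: V=14, E=28, F=16.
Attach a regular octahedron (V=6, E=12, F=8) along a 3-gon: merge 3 vertices and 3 edges, delete both glued faces → V=17, E=37, F=22.
Check: V − E + F = 17 − 37 + 22 = 2.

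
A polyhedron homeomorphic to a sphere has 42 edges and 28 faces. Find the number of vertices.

Here V − E + F = 2.
V = 2 + E − F = 2 + 42 − 28 = 16.

16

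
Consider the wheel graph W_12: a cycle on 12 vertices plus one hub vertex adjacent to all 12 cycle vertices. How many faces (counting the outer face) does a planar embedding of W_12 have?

W_12 has V = 12 + 1 = 13 vertices and E = 2·12 = 24 edges.
By Euler's formula F = 2 − V + E = 2 − 13 + 24 = 13.

13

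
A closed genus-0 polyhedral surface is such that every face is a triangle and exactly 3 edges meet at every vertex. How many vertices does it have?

4

Each face has 3 edges and each edge borders two faces, so 2E = 3F.
Each vertex has degree 3, so 3V = 2E and hence V = 3F/3.
Euler: V − E + F = 2 ⇒ (3F/3) − (3F/2) + F = 2.
Multiply by 6: (6 − 9 + 6)F = 12, i.e. 3F = 12.
So F = 4, E = 3·4/2 = 6, V = 3·4/3 = 4.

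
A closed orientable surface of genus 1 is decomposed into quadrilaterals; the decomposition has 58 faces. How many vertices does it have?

χ = 2 − 2·1 = 0, and every face is a square so 4F = 2E.
E = 4·58/2 = 116. Then V = 0 + E − F = 0 + 116 − 58 = 58.

58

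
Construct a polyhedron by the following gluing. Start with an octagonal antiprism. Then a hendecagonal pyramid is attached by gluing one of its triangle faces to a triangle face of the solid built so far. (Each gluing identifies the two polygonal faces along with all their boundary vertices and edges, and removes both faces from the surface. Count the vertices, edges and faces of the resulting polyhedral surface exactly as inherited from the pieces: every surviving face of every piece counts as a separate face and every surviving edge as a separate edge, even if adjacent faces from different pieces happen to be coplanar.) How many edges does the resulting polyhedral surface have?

51

An octagonal antiprism: V=16, E=32, F=18.
Attach a hendecagonal pyramid (V=12, E=22, F=12) along a 3-gon: merge 3 vertices and 3 edges, delete both glued faces → V=25, E=51, F=28.
Check: V − E + F = 25 − 51 + 28 = 2.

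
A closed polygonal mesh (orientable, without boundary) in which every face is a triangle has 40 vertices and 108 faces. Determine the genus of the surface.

Every face is a triangle, so 2E = 3·108 = 324, giving E = 162.
χ = V − E + F = 40 − 162 + 108 = -14.
For a closed orientable surface χ = 2 − 2g, so g = (2 − (-14))/2 = 8.

8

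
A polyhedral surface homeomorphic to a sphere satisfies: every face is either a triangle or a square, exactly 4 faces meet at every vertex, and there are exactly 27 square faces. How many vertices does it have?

33

Let x be the number of triangles; then F = 27 + x.
Edge–face incidences: 2E = 4·27 + 3·x = 108 + 3x.
Every vertex has degree 4, so 4V = 2E.
Euler: V − E + F = 2 ⇒ (2E)/4 − E + (27 + x) = 2.
Multiply by 8: 2·(2E) − 4·(2E) + 8·(27 + x) = 16, i.e. 216 + 8x − 2·(108 + 3x) = 16.
Collecting terms: 2x = 16, so x = 8.
Then 2E = 108 + 3·8 = 132, so E = 66, V = 2E/4 = 33, F = 27 + 8 = 35.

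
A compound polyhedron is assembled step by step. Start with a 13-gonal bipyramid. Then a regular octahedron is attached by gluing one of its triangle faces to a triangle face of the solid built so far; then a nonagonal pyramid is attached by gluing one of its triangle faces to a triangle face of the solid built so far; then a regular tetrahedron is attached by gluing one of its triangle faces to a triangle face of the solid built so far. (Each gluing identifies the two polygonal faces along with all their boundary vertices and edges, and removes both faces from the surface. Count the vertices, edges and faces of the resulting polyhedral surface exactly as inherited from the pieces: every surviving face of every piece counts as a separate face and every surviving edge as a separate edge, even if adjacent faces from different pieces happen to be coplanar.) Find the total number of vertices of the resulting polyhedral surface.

26

A 13-gonal bipyramid: V=15, E=39, F=26.
Attach a regular octahedron (V=6, E=12, F=8) along a 3-gon: merge 3 vertices and 3 edges, delete both glued faces → V=18, E=48, F=32.
Attach a nonagonal pyramid (V=10, E=18, F=10) along a 3-gon: merge 3 vertices and 3 edges, delete both glued faces → V=25, E=63, F=40.
Attach a regular tetrahedron (V=4, E=6, F=4) along a 3-gon: merge 3 vertices and 3 edges, delete both glued faces → V=26, E=66, F=42.
Check: V − E + F = 26 − 66 + 42 = 2.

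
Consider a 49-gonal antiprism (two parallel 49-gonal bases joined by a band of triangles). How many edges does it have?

An antiprism on an n-gon has two n-gon caps and 2n triangles: V = 2·49 = 98, E = 4·49 = 196, F = 2·49 + 2 = 100.

196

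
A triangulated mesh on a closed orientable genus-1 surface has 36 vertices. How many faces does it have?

72

χ = 2 − 2·1 = 0, and every face is a triangle so 3F = 2E.
V − E + F = 0 with E = 3F/2 gives 36 − (3/2 − 1)·F = 0, so F = 72 and E = 108.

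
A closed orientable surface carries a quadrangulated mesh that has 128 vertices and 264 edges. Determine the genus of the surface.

3

Every face is a square and each edge borders two faces, so 4F = 2·264, giving F = 132.
χ = V − E + F = 128 − 264 + 132 = -4.
For a closed orientable surface χ = 2 − 2g, so g = (2 − (-4))/2 = 3.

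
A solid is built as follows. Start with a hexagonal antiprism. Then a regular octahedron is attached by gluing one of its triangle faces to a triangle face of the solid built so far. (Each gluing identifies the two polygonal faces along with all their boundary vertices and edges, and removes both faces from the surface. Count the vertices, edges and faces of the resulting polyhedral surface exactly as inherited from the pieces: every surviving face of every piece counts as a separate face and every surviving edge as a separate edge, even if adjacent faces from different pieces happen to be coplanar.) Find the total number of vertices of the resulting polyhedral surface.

A hexagonal antiprism: V=12, E=24, F=14.
Attach a regular octahedron (V=6, E=12, F=8) along a 3-gon: merge 3 vertices and 3 edges, delete both glued faces → V=15, E=33, F=20.
Check: V − E + F = 15 − 33 + 20 = 2.

15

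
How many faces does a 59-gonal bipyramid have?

118

A bipyramid over an n-gon has 2n triangular faces and n + 2 vertices: V = 59 + 2 = 61, E = 3·59 = 177, F = 2·59 = 118.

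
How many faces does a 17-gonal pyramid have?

A pyramid on an n-gon base has one n-gon and n triangles: V = 17 + 1 = 18, E = 2·17 = 34, F = 17 + 1 = 18.
Check: V − E + F = 18 − 34 + 18 = 2.

18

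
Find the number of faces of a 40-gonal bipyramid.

A bipyramid over an n-gon has 2n triangular faces and n + 2 vertices: V = 40 + 2 = 42, E = 3·40 = 120, F = 2·40 = 80.

80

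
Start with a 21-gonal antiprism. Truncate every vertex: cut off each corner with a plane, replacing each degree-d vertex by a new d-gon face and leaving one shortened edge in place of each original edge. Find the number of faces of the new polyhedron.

The base solid has V = 42, E = 84, F = 44.
Truncation replaces each original edge-end by a new vertex, so V′ = 2E = 168.
Each original edge survives, and each old vertex of degree d contributes d new edges; summing degrees gives Σd = 2E, so E′ = E + 2E = 3E = 252.
Each original face survives and each original vertex becomes one new face: F′ = F + V = 86.

86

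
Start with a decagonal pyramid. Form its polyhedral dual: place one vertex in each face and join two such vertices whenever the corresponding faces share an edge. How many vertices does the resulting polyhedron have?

11

The base solid has V = 11, E = 20, F = 11.
The dual swaps V and F and preserves E: V′ = F = 11, E′ = E = 20, F′ = V = 11.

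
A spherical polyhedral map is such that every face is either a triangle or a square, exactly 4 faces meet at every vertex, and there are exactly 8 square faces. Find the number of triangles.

Let x be the number of triangles; then F = 8 + x.
Edge–face incidences: 2E = 4·8 + 3·x = 32 + 3x.
Every vertex has degree 4, so 4V = 2E.
Euler: V − E + F = 2 ⇒ (2E)/4 − E + (8 + x) = 2.
Multiply by 8: 2·(2E) − 4·(2E) + 8·(8 + x) = 16, i.e. 64 + 8x − 2·(32 + 3x) = 16.
Collecting terms: 2x = 16, so x = 8.
Then 2E = 32 + 3·8 = 56, so E = 28, V = 2E/4 = 14, F = 8 + 8 = 16.

8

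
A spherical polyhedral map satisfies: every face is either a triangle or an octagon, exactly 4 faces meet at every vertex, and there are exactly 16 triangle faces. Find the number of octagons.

2

Let x be the number of octagons; then F = 16 + x.
Edge–face incidences: 2E = 3·16 + 8·x = 48 + 8x.
Every vertex has degree 4, so 4V = 2E.
Euler: V − E + F = 2 ⇒ (2E)/4 − E + (16 + x) = 2.
Multiply by 8: 2·(2E) − 4·(2E) + 8·(16 + x) = 16, i.e. 128 + 8x − 2·(48 + 8x) = 16.
Collecting terms: −8x + 32 = 16, so −8x = −16, so x = 2.
Then 2E = 48 + 8·2 = 64, so E = 32, V = 2E/4 = 16, F = 16 + 2 = 18.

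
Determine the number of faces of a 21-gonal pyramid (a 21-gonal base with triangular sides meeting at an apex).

A pyramid on an n-gon base has one n-gon and n triangles: V = 21 + 1 = 22, E = 2·21 = 42, F = 21 + 1 = 22.

22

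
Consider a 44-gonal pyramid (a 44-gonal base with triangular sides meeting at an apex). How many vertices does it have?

45

A pyramid on an n-gon base has one n-gon and n triangles: V = 44 + 1 = 45, E = 2·44 = 88, F = 44 + 1 = 45.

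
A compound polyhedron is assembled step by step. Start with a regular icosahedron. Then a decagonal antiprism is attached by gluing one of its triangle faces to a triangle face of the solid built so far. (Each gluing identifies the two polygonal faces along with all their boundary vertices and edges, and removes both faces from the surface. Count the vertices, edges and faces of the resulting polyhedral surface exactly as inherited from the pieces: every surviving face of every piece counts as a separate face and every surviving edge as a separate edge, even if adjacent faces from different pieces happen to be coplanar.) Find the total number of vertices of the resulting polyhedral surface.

29

A regular icosahedron: V=12, E=30, F=20.
Attach a decagonal antiprism (V=20, E=40, F=22) along a 3-gon: merge 3 vertices and 3 edges, delete both glued faces → V=29, E=67, F=40.
Check: V − E + F = 29 − 67 + 40 = 2.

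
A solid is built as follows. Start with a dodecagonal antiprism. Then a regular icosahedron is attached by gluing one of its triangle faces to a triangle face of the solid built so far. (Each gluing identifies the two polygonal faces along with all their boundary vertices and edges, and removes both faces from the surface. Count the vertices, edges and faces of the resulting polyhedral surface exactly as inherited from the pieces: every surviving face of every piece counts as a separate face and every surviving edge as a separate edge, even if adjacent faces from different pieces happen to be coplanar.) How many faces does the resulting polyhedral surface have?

A dodecagonal antiprism: V=24, E=48, F=26.
Attach a regular icosahedron (V=12, E=30, F=20) along a 3-gon: merge 3 vertices and 3 edges, delete both glued faces → V=33, E=75, F=44.
Check: V − E + F = 33 − 75 + 44 = 2.

44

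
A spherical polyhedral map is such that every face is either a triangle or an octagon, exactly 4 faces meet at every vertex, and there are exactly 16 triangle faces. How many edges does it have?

Let x be the number of octagons; then F = 16 + x.
Edge–face incidences: 2E = 3·16 + 8·x = 48 + 8x.
Every vertex has degree 4, so 4V = 2E.
Euler: V − E + F = 2 ⇒ (2E)/4 − E + (16 + x) = 2.
Multiply by 8: 2·(2E) − 4·(2E) + 8·(16 + x) = 16, i.e. 128 + 8x − 2·(48 + 8x) = 16.
Collecting terms: −8x + 32 = 16, so −8x = −16, so x = 2.
Then 2E = 48 + 8·2 = 64, so E = 32, V = 2E/4 = 16, F = 16 + 2 = 18.

32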